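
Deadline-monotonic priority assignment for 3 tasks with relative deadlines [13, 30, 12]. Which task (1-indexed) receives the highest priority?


Sort tasks by relative deadline (ascending):
  Task 3: deadline = 12
  Task 1: deadline = 13
  Task 2: deadline = 30
Priority order (highest first): [3, 1, 2]
Highest priority task = 3

3


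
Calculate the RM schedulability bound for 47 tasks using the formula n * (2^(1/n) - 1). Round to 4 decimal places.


Compute 2^(1/47) = 1.0148570979
Subtract 1: 1.0148570979 - 1 = 0.0148570979
Multiply by n: 47 * 0.0148570979 = 0.6982836013
Round to 4 dp: 0.6983

0.6983


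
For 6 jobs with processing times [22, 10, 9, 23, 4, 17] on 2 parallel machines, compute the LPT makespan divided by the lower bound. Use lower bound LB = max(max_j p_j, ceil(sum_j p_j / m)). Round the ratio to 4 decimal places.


LPT order: [23, 22, 17, 10, 9, 4]
Machine loads after assignment: [42, 43]
LPT makespan = 43
Lower bound = max(max_job, ceil(total/2)) = max(23, 43) = 43
Ratio = 43 / 43 = 1.0

1.0


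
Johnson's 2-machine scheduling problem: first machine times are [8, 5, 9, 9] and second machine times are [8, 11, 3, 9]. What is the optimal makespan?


Apply Johnson's rule:
  Group 1 (a <= b): [(2, 5, 11), (1, 8, 8), (4, 9, 9)]
  Group 2 (a > b): [(3, 9, 3)]
Optimal job order: [2, 1, 4, 3]
Schedule:
  Job 2: M1 done at 5, M2 done at 16
  Job 1: M1 done at 13, M2 done at 24
  Job 4: M1 done at 22, M2 done at 33
  Job 3: M1 done at 31, M2 done at 36
Makespan = 36

36


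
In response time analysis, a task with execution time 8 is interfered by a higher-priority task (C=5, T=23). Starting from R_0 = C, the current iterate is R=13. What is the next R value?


R_next = C + ceil(R_prev / T_hp) * C_hp
ceil(13 / 23) = ceil(0.5652) = 1
Interference = 1 * 5 = 5
R_next = 8 + 5 = 13
R_next = R_prev, so the iteration has converged (response time = 13).

13


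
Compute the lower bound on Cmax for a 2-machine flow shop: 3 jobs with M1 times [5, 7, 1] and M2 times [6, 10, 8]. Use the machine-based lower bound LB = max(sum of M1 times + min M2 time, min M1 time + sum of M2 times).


LB1 = sum(M1 times) + min(M2 times) = 13 + 6 = 19
LB2 = min(M1 times) + sum(M2 times) = 1 + 24 = 25
Lower bound = max(LB1, LB2) = max(19, 25) = 25

25


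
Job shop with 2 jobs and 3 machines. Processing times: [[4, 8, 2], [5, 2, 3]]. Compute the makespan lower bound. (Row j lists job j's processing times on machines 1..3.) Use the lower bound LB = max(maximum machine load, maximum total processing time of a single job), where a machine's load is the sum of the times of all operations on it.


Machine loads:
  Machine 1: 4 + 5 = 9
  Machine 2: 8 + 2 = 10
  Machine 3: 2 + 3 = 5
Max machine load = 10
Job totals:
  Job 1: 14
  Job 2: 10
Max job total = 14
Lower bound = max(10, 14) = 14

14


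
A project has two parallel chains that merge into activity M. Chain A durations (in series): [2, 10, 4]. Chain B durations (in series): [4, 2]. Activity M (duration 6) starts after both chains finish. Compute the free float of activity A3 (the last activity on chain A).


ES(A3) = sum of predecessors on chain A = 12
EF(A3) = ES + duration = 12 + 4 = 16
Successor of A3 is M. ES(M) = max(sum(A), sum(B)) = max(16, 6) = 16
Free float = ES(successor) - EF(current) = 16 - 16 = 0

0


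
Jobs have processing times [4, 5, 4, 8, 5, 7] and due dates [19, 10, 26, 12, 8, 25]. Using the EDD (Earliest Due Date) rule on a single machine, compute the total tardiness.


Sort by due date (EDD order): [(5, 8), (5, 10), (8, 12), (4, 19), (7, 25), (4, 26)]
Compute completion times and tardiness:
  Job 1: p=5, d=8, C=5, tardiness=max(0,5-8)=0
  Job 2: p=5, d=10, C=10, tardiness=max(0,10-10)=0
  Job 3: p=8, d=12, C=18, tardiness=max(0,18-12)=6
  Job 4: p=4, d=19, C=22, tardiness=max(0,22-19)=3
  Job 5: p=7, d=25, C=29, tardiness=max(0,29-25)=4
  Job 6: p=4, d=26, C=33, tardiness=max(0,33-26)=7
Total tardiness = 20

20


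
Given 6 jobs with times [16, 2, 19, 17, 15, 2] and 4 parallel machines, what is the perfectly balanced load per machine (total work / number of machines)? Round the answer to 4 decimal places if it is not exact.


Total processing time = 16 + 2 + 19 + 17 + 15 + 2 = 71
Number of machines = 4
Ideal balanced load = 71 / 4 = 17.75

17.75


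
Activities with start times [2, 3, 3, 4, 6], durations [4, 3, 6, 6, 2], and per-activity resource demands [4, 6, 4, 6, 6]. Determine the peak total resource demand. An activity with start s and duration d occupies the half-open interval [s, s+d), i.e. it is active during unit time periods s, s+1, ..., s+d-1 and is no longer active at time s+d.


Each activity i is active on [start_i, start_i + duration_i).
Compute total resource usage per time slot:
  t=0: active resources = [], total = 0
  t=1: active resources = [], total = 0
  t=2: active resources = [4], total = 4
  t=3: active resources = [4, 6, 4], total = 14
  t=4: active resources = [4, 6, 4, 6], total = 20
  t=5: active resources = [4, 6, 4, 6], total = 20
  t=6: active resources = [4, 6, 6], total = 16
  t=7: active resources = [4, 6, 6], total = 16
  t=8: active resources = [4, 6], total = 10
  t=9: active resources = [6], total = 6
Peak resource demand = 20

20


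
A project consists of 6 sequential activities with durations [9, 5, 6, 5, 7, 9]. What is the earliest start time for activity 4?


Activity 4 starts after activities 1 through 3 complete.
Predecessor durations: [9, 5, 6]
ES = 9 + 5 + 6 = 20

20


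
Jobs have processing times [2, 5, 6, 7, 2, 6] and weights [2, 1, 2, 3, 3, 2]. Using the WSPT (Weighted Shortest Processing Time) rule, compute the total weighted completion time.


Compute p/w ratios and sort ascending (WSPT): [(2, 3), (2, 2), (7, 3), (6, 2), (6, 2), (5, 1)]
Compute weighted completion times:
  Job (p=2,w=3): C=2, w*C=3*2=6
  Job (p=2,w=2): C=4, w*C=2*4=8
  Job (p=7,w=3): C=11, w*C=3*11=33
  Job (p=6,w=2): C=17, w*C=2*17=34
  Job (p=6,w=2): C=23, w*C=2*23=46
  Job (p=5,w=1): C=28, w*C=1*28=28
Total weighted completion time = 155

155


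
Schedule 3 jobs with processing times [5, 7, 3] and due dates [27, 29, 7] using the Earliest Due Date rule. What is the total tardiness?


Sort by due date (EDD order): [(3, 7), (5, 27), (7, 29)]
Compute completion times and tardiness:
  Job 1: p=3, d=7, C=3, tardiness=max(0,3-7)=0
  Job 2: p=5, d=27, C=8, tardiness=max(0,8-27)=0
  Job 3: p=7, d=29, C=15, tardiness=max(0,15-29)=0
Total tardiness = 0

0


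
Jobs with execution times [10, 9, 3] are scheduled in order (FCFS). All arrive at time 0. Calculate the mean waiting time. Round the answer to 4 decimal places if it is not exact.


FCFS order (as given): [10, 9, 3]
Waiting times:
  Job 1: wait = 0
  Job 2: wait = 10
  Job 3: wait = 19
Sum of waiting times = 29
Average waiting time = 29/3 = 9.6667

9.6667


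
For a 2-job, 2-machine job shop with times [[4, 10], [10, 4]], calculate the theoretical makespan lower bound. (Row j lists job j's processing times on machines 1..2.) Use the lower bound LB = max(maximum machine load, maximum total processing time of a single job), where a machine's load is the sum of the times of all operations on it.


Machine loads:
  Machine 1: 4 + 10 = 14
  Machine 2: 10 + 4 = 14
Max machine load = 14
Job totals:
  Job 1: 14
  Job 2: 14
Max job total = 14
Lower bound = max(14, 14) = 14

14


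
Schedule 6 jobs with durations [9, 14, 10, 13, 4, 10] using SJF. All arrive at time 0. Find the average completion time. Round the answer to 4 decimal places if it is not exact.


SJF order (ascending): [4, 9, 10, 10, 13, 14]
Completion times:
  Job 1: burst=4, C=4
  Job 2: burst=9, C=13
  Job 3: burst=10, C=23
  Job 4: burst=10, C=33
  Job 5: burst=13, C=46
  Job 6: burst=14, C=60
Average completion = 179/6 = 29.8333

29.8333


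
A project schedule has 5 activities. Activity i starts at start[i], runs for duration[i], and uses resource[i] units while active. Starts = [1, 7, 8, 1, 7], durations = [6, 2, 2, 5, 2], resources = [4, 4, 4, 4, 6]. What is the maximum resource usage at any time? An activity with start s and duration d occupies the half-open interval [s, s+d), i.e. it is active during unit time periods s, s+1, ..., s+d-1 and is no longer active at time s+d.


Each activity i is active on [start_i, start_i + duration_i).
Compute total resource usage per time slot:
  t=0: active resources = [], total = 0
  t=1: active resources = [4, 4], total = 8
  t=2: active resources = [4, 4], total = 8
  t=3: active resources = [4, 4], total = 8
  t=4: active resources = [4, 4], total = 8
  t=5: active resources = [4, 4], total = 8
  t=6: active resources = [4], total = 4
  t=7: active resources = [4, 6], total = 10
  t=8: active resources = [4, 4, 6], total = 14
  t=9: active resources = [4], total = 4
Peak resource demand = 14

14


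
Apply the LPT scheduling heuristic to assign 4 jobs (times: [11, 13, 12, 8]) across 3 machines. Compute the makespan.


Sort jobs in decreasing order (LPT): [13, 12, 11, 8]
Assign each job to the least loaded machine:
  Machine 1: jobs [13], load = 13
  Machine 2: jobs [12], load = 12
  Machine 3: jobs [11, 8], load = 19
Makespan = max load = 19

19


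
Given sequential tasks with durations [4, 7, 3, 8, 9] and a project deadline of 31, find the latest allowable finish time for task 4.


LF(activity 4) = deadline - sum of successor durations
Successors: activities 5 through 5 with durations [9]
Sum of successor durations = 9
LF = 31 - 9 = 22

22


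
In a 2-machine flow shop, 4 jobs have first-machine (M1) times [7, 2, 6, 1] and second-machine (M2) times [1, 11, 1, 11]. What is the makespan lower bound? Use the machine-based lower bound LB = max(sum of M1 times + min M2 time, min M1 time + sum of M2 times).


LB1 = sum(M1 times) + min(M2 times) = 16 + 1 = 17
LB2 = min(M1 times) + sum(M2 times) = 1 + 24 = 25
Lower bound = max(LB1, LB2) = max(17, 25) = 25

25


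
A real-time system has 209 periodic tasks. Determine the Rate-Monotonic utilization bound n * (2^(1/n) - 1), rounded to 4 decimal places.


Compute 2^(1/209) = 1.0033219993
Subtract 1: 1.0033219993 - 1 = 0.0033219993
Multiply by n: 209 * 0.0033219993 = 0.6942978537
Round to 4 dp: 0.6943

0.6943


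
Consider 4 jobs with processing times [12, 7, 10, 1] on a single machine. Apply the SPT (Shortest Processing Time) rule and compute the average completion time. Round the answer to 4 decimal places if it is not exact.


Sort jobs by processing time (SPT order): [1, 7, 10, 12]
Compute completion times sequentially:
  Job 1: processing = 1, completes at 1
  Job 2: processing = 7, completes at 8
  Job 3: processing = 10, completes at 18
  Job 4: processing = 12, completes at 30
Sum of completion times = 57
Average completion time = 57/4 = 14.25

14.25


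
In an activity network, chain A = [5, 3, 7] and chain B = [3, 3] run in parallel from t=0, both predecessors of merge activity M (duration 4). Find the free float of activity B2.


ES(B2) = sum of predecessors on chain B = 3
EF(B2) = ES + duration = 3 + 3 = 6
Successor of B2 is M. ES(M) = max(sum(A), sum(B)) = max(15, 6) = 15
Free float = ES(successor) - EF(current) = 15 - 6 = 9

9


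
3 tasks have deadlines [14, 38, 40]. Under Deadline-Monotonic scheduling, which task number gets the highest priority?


Sort tasks by relative deadline (ascending):
  Task 1: deadline = 14
  Task 2: deadline = 38
  Task 3: deadline = 40
Priority order (highest first): [1, 2, 3]
Highest priority task = 1

1


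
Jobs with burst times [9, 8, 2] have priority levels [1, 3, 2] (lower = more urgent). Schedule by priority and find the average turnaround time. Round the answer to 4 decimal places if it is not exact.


Sort by priority (ascending = highest first):
Order: [(1, 9), (2, 2), (3, 8)]
Completion times:
  Priority 1, burst=9, C=9
  Priority 2, burst=2, C=11
  Priority 3, burst=8, C=19
Average turnaround = 39/3 = 13.0

13.0


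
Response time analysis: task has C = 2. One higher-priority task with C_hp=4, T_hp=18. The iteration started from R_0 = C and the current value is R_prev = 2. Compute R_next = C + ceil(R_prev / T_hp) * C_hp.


R_next = C + ceil(R_prev / T_hp) * C_hp
ceil(2 / 18) = ceil(0.1111) = 1
Interference = 1 * 4 = 4
R_next = 2 + 4 = 6

6


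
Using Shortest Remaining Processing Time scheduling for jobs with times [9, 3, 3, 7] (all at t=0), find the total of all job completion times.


Since all jobs arrive at t=0, SRPT equals SPT ordering.
SPT order: [3, 3, 7, 9]
Completion times:
  Job 1: p=3, C=3
  Job 2: p=3, C=6
  Job 3: p=7, C=13
  Job 4: p=9, C=22
Total completion time = 3 + 6 + 13 + 22 = 44

44


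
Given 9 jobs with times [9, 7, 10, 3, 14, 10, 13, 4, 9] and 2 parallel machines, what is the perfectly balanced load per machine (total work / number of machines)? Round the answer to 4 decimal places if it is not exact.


Total processing time = 9 + 7 + 10 + 3 + 14 + 10 + 13 + 4 + 9 = 79
Number of machines = 2
Ideal balanced load = 79 / 2 = 39.5

39.5


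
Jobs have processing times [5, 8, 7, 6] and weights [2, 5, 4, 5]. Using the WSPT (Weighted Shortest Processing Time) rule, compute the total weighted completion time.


Compute p/w ratios and sort ascending (WSPT): [(6, 5), (8, 5), (7, 4), (5, 2)]
Compute weighted completion times:
  Job (p=6,w=5): C=6, w*C=5*6=30
  Job (p=8,w=5): C=14, w*C=5*14=70
  Job (p=7,w=4): C=21, w*C=4*21=84
  Job (p=5,w=2): C=26, w*C=2*26=52
Total weighted completion time = 236

236


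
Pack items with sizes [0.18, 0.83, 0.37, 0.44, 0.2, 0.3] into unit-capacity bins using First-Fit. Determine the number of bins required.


Place items sequentially using First-Fit:
  Item 0.18 -> new Bin 1
  Item 0.83 -> new Bin 2
  Item 0.37 -> Bin 1 (now 0.55)
  Item 0.44 -> Bin 1 (now 0.99)
  Item 0.2 -> new Bin 3
  Item 0.3 -> Bin 3 (now 0.5)
Total bins used = 3

3


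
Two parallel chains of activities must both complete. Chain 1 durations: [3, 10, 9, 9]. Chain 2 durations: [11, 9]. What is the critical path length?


Path A total = 3 + 10 + 9 + 9 = 31
Path B total = 11 + 9 = 20
Critical path = longest path = max(31, 20) = 31

31


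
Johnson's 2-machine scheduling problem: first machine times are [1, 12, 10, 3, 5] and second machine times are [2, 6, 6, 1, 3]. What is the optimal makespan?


Apply Johnson's rule:
  Group 1 (a <= b): [(1, 1, 2)]
  Group 2 (a > b): [(2, 12, 6), (3, 10, 6), (5, 5, 3), (4, 3, 1)]
Optimal job order: [1, 2, 3, 5, 4]
Schedule:
  Job 1: M1 done at 1, M2 done at 3
  Job 2: M1 done at 13, M2 done at 19
  Job 3: M1 done at 23, M2 done at 29
  Job 5: M1 done at 28, M2 done at 32
  Job 4: M1 done at 31, M2 done at 33
Makespan = 33

33


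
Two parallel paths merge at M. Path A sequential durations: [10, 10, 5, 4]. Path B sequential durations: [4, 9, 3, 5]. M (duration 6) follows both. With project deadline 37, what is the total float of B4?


Forward pass: ES(B4) = sum of predecessors on chain B = 16
EF = ES + duration = 16 + 5 = 21
Backward pass: LF(M) = deadline = 37; LS(M) = 37 - 6 = 31
LF(B4) = LS(M) - sum(successors on chain B) = 31 - 0 = 31
LS = LF - duration = 31 - 5 = 26
Total float = LS - ES = 26 - 16 = 10

10


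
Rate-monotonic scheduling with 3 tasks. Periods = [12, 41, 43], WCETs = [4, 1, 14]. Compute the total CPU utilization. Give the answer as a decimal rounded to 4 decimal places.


Compute individual utilizations (exact fractions):
  Task 1: C/T = 4/12 = 1/3 (approx. 0.3333)
  Task 2: C/T = 1/41 (approx. 0.0244)
  Task 3: C/T = 14/43 (approx. 0.3256)
Total utilization U = 1/3 + 1/41 + 14/43 = 3614/5289
Rounded to 4 decimal places: U = 0.6833
RM (Liu & Layland) bound for 3 tasks = 0.779763; compare with U = 3614/5289 (approx. 0.683305)
U <= bound, so schedulable by RM sufficient condition.

0.6833


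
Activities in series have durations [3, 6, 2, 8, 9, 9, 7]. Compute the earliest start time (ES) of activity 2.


Activity 2 starts after activities 1 through 1 complete.
Predecessor durations: [3]
ES = 3 = 3

3


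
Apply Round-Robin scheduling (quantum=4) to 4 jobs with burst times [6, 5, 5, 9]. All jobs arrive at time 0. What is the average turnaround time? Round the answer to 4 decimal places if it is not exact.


Time quantum = 4
Execution trace:
  J1 runs 4 units, time = 4
  J2 runs 4 units, time = 8
  J3 runs 4 units, time = 12
  J4 runs 4 units, time = 16
  J1 runs 2 units, time = 18
  J2 runs 1 units, time = 19
  J3 runs 1 units, time = 20
  J4 runs 4 units, time = 24
  J4 runs 1 units, time = 25
Finish times: [18, 19, 20, 25]
Average turnaround = 82/4 = 20.5

20.5


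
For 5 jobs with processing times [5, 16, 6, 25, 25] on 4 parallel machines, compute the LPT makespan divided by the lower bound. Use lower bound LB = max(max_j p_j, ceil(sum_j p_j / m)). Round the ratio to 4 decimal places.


LPT order: [25, 25, 16, 6, 5]
Machine loads after assignment: [25, 25, 16, 11]
LPT makespan = 25
Lower bound = max(max_job, ceil(total/4)) = max(25, 20) = 25
Ratio = 25 / 25 = 1.0

1.0


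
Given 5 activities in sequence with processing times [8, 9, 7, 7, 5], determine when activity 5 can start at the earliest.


Activity 5 starts after activities 1 through 4 complete.
Predecessor durations: [8, 9, 7, 7]
ES = 8 + 9 + 7 + 7 = 31

31


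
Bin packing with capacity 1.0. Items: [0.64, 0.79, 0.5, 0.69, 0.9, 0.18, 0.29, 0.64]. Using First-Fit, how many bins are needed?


Place items sequentially using First-Fit:
  Item 0.64 -> new Bin 1
  Item 0.79 -> new Bin 2
  Item 0.5 -> new Bin 3
  Item 0.69 -> new Bin 4
  Item 0.9 -> new Bin 5
  Item 0.18 -> Bin 1 (now 0.82)
  Item 0.29 -> Bin 3 (now 0.79)
  Item 0.64 -> new Bin 6
Total bins used = 6

6


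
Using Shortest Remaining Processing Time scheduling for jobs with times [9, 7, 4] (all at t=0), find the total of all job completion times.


Since all jobs arrive at t=0, SRPT equals SPT ordering.
SPT order: [4, 7, 9]
Completion times:
  Job 1: p=4, C=4
  Job 2: p=7, C=11
  Job 3: p=9, C=20
Total completion time = 4 + 11 + 20 = 35

35


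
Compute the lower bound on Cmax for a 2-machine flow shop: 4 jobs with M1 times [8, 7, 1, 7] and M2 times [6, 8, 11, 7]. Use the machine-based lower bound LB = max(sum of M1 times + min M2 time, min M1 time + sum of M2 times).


LB1 = sum(M1 times) + min(M2 times) = 23 + 6 = 29
LB2 = min(M1 times) + sum(M2 times) = 1 + 32 = 33
Lower bound = max(LB1, LB2) = max(29, 33) = 33

33


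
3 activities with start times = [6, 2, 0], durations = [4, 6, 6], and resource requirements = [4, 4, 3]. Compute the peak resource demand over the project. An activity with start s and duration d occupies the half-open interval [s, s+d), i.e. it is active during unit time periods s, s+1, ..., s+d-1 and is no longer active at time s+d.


Each activity i is active on [start_i, start_i + duration_i).
Compute total resource usage per time slot:
  t=0: active resources = [3], total = 3
  t=1: active resources = [3], total = 3
  t=2: active resources = [4, 3], total = 7
  t=3: active resources = [4, 3], total = 7
  t=4: active resources = [4, 3], total = 7
  t=5: active resources = [4, 3], total = 7
  t=6: active resources = [4, 4], total = 8
  t=7: active resources = [4, 4], total = 8
  t=8: active resources = [4], total = 4
  t=9: active resources = [4], total = 4
Peak resource demand = 8

8


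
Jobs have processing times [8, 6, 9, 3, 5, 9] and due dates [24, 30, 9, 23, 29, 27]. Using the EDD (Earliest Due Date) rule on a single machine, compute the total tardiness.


Sort by due date (EDD order): [(9, 9), (3, 23), (8, 24), (9, 27), (5, 29), (6, 30)]
Compute completion times and tardiness:
  Job 1: p=9, d=9, C=9, tardiness=max(0,9-9)=0
  Job 2: p=3, d=23, C=12, tardiness=max(0,12-23)=0
  Job 3: p=8, d=24, C=20, tardiness=max(0,20-24)=0
  Job 4: p=9, d=27, C=29, tardiness=max(0,29-27)=2
  Job 5: p=5, d=29, C=34, tardiness=max(0,34-29)=5
  Job 6: p=6, d=30, C=40, tardiness=max(0,40-30)=10
Total tardiness = 17

17


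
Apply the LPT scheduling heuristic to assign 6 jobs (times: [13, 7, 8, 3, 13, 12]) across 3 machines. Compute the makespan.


Sort jobs in decreasing order (LPT): [13, 13, 12, 8, 7, 3]
Assign each job to the least loaded machine:
  Machine 1: jobs [13, 7], load = 20
  Machine 2: jobs [13, 3], load = 16
  Machine 3: jobs [12, 8], load = 20
Makespan = max load = 20

20


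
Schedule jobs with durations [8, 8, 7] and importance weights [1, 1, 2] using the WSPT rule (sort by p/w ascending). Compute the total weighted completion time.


Compute p/w ratios and sort ascending (WSPT): [(7, 2), (8, 1), (8, 1)]
Compute weighted completion times:
  Job (p=7,w=2): C=7, w*C=2*7=14
  Job (p=8,w=1): C=15, w*C=1*15=15
  Job (p=8,w=1): C=23, w*C=1*23=23
Total weighted completion time = 52

52


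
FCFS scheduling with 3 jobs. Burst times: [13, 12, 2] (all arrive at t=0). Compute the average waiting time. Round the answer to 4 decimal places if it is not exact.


FCFS order (as given): [13, 12, 2]
Waiting times:
  Job 1: wait = 0
  Job 2: wait = 13
  Job 3: wait = 25
Sum of waiting times = 38
Average waiting time = 38/3 = 12.6667

12.6667


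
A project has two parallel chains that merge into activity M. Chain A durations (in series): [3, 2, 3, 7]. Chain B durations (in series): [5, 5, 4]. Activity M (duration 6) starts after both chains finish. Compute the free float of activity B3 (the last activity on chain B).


ES(B3) = sum of predecessors on chain B = 10
EF(B3) = ES + duration = 10 + 4 = 14
Successor of B3 is M. ES(M) = max(sum(A), sum(B)) = max(15, 14) = 15
Free float = ES(successor) - EF(current) = 15 - 14 = 1

1


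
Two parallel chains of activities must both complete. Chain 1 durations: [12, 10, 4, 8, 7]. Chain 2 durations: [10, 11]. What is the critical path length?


Path A total = 12 + 10 + 4 + 8 + 7 = 41
Path B total = 10 + 11 = 21
Critical path = longest path = max(41, 21) = 41

41


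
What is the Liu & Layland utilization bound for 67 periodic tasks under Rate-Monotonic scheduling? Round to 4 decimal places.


Compute 2^(1/67) = 1.0103991798
Subtract 1: 1.0103991798 - 1 = 0.0103991798
Multiply by n: 67 * 0.0103991798 = 0.6967450466
Round to 4 dp: 0.6967

0.6967


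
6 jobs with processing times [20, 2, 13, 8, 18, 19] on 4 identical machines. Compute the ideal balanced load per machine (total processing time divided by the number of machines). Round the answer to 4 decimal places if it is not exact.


Total processing time = 20 + 2 + 13 + 8 + 18 + 19 = 80
Number of machines = 4
Ideal balanced load = 80 / 4 = 20.0

20.0


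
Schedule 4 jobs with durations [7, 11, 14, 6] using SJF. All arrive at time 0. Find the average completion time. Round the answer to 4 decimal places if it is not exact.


SJF order (ascending): [6, 7, 11, 14]
Completion times:
  Job 1: burst=6, C=6
  Job 2: burst=7, C=13
  Job 3: burst=11, C=24
  Job 4: burst=14, C=38
Average completion = 81/4 = 20.25

20.25


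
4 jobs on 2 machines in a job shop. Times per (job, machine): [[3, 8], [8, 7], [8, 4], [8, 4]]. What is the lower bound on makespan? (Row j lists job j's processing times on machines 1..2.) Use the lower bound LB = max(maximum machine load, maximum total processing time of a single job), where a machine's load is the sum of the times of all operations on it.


Machine loads:
  Machine 1: 3 + 8 + 8 + 8 = 27
  Machine 2: 8 + 7 + 4 + 4 = 23
Max machine load = 27
Job totals:
  Job 1: 11
  Job 2: 15
  Job 3: 12
  Job 4: 12
Max job total = 15
Lower bound = max(27, 15) = 27

27


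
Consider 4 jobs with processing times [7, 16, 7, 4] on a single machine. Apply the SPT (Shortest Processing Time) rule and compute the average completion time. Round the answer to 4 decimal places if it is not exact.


Sort jobs by processing time (SPT order): [4, 7, 7, 16]
Compute completion times sequentially:
  Job 1: processing = 4, completes at 4
  Job 2: processing = 7, completes at 11
  Job 3: processing = 7, completes at 18
  Job 4: processing = 16, completes at 34
Sum of completion times = 67
Average completion time = 67/4 = 16.75

16.75


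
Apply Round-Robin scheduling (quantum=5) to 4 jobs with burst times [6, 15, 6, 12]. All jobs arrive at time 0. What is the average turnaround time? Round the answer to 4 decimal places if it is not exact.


Time quantum = 5
Execution trace:
  J1 runs 5 units, time = 5
  J2 runs 5 units, time = 10
  J3 runs 5 units, time = 15
  J4 runs 5 units, time = 20
  J1 runs 1 units, time = 21
  J2 runs 5 units, time = 26
  J3 runs 1 units, time = 27
  J4 runs 5 units, time = 32
  J2 runs 5 units, time = 37
  J4 runs 2 units, time = 39
Finish times: [21, 37, 27, 39]
Average turnaround = 124/4 = 31.0

31.0


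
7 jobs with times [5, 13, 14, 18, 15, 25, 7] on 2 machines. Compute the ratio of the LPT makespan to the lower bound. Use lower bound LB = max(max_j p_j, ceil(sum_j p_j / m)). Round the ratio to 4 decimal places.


LPT order: [25, 18, 15, 14, 13, 7, 5]
Machine loads after assignment: [51, 46]
LPT makespan = 51
Lower bound = max(max_job, ceil(total/2)) = max(25, 49) = 49
Ratio = 51 / 49 = 1.0408

1.0408


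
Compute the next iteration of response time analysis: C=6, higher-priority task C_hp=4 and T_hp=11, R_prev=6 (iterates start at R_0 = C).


R_next = C + ceil(R_prev / T_hp) * C_hp
ceil(6 / 11) = ceil(0.5455) = 1
Interference = 1 * 4 = 4
R_next = 6 + 4 = 10

10


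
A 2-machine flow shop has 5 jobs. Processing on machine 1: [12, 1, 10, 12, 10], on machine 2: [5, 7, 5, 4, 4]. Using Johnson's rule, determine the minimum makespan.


Apply Johnson's rule:
  Group 1 (a <= b): [(2, 1, 7)]
  Group 2 (a > b): [(1, 12, 5), (3, 10, 5), (4, 12, 4), (5, 10, 4)]
Optimal job order: [2, 1, 3, 4, 5]
Schedule:
  Job 2: M1 done at 1, M2 done at 8
  Job 1: M1 done at 13, M2 done at 18
  Job 3: M1 done at 23, M2 done at 28
  Job 4: M1 done at 35, M2 done at 39
  Job 5: M1 done at 45, M2 done at 49
Makespan = 49

49


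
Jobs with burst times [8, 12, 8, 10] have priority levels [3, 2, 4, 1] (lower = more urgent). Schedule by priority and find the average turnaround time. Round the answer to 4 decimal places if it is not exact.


Sort by priority (ascending = highest first):
Order: [(1, 10), (2, 12), (3, 8), (4, 8)]
Completion times:
  Priority 1, burst=10, C=10
  Priority 2, burst=12, C=22
  Priority 3, burst=8, C=30
  Priority 4, burst=8, C=38
Average turnaround = 100/4 = 25.0

25.0


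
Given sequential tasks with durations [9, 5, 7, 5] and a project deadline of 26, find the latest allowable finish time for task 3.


LF(activity 3) = deadline - sum of successor durations
Successors: activities 4 through 4 with durations [5]
Sum of successor durations = 5
LF = 26 - 5 = 21

21


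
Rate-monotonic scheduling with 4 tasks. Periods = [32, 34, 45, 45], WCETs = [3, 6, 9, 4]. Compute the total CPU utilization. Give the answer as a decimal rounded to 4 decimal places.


Compute individual utilizations (exact fractions):
  Task 1: C/T = 3/32 (approx. 0.0938)
  Task 2: C/T = 6/34 = 3/17 (approx. 0.1765)
  Task 3: C/T = 9/45 = 1/5 (approx. 0.2)
  Task 4: C/T = 4/45 (approx. 0.0889)
Total utilization U = 3/32 + 3/17 + 1/5 + 4/45 = 13687/24480
Rounded to 4 decimal places: U = 0.5591
RM (Liu & Layland) bound for 4 tasks = 0.756828; compare with U = 13687/24480 (approx. 0.559109)
U <= bound, so schedulable by RM sufficient condition.

0.5591


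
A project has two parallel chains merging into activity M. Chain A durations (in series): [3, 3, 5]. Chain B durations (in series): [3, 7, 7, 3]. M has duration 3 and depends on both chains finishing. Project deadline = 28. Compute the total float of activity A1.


Forward pass: ES(A1) = sum of predecessors on chain A = 0
EF = ES + duration = 0 + 3 = 3
Backward pass: LF(M) = deadline = 28; LS(M) = 28 - 3 = 25
LF(A1) = LS(M) - sum(successors on chain A) = 25 - 8 = 17
LS = LF - duration = 17 - 3 = 14
Total float = LS - ES = 14 - 0 = 14

14


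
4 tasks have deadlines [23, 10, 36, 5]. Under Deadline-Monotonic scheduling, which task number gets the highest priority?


Sort tasks by relative deadline (ascending):
  Task 4: deadline = 5
  Task 2: deadline = 10
  Task 1: deadline = 23
  Task 3: deadline = 36
Priority order (highest first): [4, 2, 1, 3]
Highest priority task = 4

4


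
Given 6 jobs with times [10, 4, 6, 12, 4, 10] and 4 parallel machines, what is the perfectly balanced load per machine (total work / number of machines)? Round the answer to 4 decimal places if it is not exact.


Total processing time = 10 + 4 + 6 + 12 + 4 + 10 = 46
Number of machines = 4
Ideal balanced load = 46 / 4 = 11.5

11.5


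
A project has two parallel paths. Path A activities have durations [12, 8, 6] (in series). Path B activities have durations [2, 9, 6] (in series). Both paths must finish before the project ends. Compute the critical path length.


Path A total = 12 + 8 + 6 = 26
Path B total = 2 + 9 + 6 = 17
Critical path = longest path = max(26, 17) = 26

26


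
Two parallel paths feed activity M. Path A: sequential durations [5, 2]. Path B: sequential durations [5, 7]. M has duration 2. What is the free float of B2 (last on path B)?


ES(B2) = sum of predecessors on chain B = 5
EF(B2) = ES + duration = 5 + 7 = 12
Successor of B2 is M. ES(M) = max(sum(A), sum(B)) = max(7, 12) = 12
Free float = ES(successor) - EF(current) = 12 - 12 = 0

0


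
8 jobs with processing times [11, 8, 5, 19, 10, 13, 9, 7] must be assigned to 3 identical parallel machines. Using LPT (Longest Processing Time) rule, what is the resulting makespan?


Sort jobs in decreasing order (LPT): [19, 13, 11, 10, 9, 8, 7, 5]
Assign each job to the least loaded machine:
  Machine 1: jobs [19, 8], load = 27
  Machine 2: jobs [13, 9, 5], load = 27
  Machine 3: jobs [11, 10, 7], load = 28
Makespan = max load = 28

28


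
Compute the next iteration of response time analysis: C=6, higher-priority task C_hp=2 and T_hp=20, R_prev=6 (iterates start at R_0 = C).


R_next = C + ceil(R_prev / T_hp) * C_hp
ceil(6 / 20) = ceil(0.3) = 1
Interference = 1 * 2 = 2
R_next = 6 + 2 = 8

8


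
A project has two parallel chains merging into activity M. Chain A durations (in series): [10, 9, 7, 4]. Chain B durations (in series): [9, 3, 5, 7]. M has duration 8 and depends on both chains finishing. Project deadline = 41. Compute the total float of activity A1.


Forward pass: ES(A1) = sum of predecessors on chain A = 0
EF = ES + duration = 0 + 10 = 10
Backward pass: LF(M) = deadline = 41; LS(M) = 41 - 8 = 33
LF(A1) = LS(M) - sum(successors on chain A) = 33 - 20 = 13
LS = LF - duration = 13 - 10 = 3
Total float = LS - ES = 3 - 0 = 3

3


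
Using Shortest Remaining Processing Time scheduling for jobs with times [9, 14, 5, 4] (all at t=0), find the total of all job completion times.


Since all jobs arrive at t=0, SRPT equals SPT ordering.
SPT order: [4, 5, 9, 14]
Completion times:
  Job 1: p=4, C=4
  Job 2: p=5, C=9
  Job 3: p=9, C=18
  Job 4: p=14, C=32
Total completion time = 4 + 9 + 18 + 32 = 63

63


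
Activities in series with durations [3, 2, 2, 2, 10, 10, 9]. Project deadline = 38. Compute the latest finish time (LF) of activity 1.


LF(activity 1) = deadline - sum of successor durations
Successors: activities 2 through 7 with durations [2, 2, 2, 10, 10, 9]
Sum of successor durations = 35
LF = 38 - 35 = 3

3


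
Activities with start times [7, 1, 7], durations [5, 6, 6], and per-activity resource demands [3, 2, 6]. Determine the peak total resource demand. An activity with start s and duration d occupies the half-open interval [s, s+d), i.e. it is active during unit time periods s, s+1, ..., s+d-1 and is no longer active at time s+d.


Each activity i is active on [start_i, start_i + duration_i).
Compute total resource usage per time slot:
  t=0: active resources = [], total = 0
  t=1: active resources = [2], total = 2
  t=2: active resources = [2], total = 2
  t=3: active resources = [2], total = 2
  t=4: active resources = [2], total = 2
  t=5: active resources = [2], total = 2
  t=6: active resources = [2], total = 2
  t=7: active resources = [3, 6], total = 9
  t=8: active resources = [3, 6], total = 9
  t=9: active resources = [3, 6], total = 9
  t=10: active resources = [3, 6], total = 9
  t=11: active resources = [3, 6], total = 9
  t=12: active resources = [6], total = 6
Peak resource demand = 9

9


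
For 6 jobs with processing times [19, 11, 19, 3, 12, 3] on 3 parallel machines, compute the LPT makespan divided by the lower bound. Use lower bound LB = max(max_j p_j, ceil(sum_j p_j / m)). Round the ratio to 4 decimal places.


LPT order: [19, 19, 12, 11, 3, 3]
Machine loads after assignment: [22, 22, 23]
LPT makespan = 23
Lower bound = max(max_job, ceil(total/3)) = max(19, 23) = 23
Ratio = 23 / 23 = 1.0

1.0


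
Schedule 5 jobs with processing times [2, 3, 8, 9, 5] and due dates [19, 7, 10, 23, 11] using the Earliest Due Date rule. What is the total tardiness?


Sort by due date (EDD order): [(3, 7), (8, 10), (5, 11), (2, 19), (9, 23)]
Compute completion times and tardiness:
  Job 1: p=3, d=7, C=3, tardiness=max(0,3-7)=0
  Job 2: p=8, d=10, C=11, tardiness=max(0,11-10)=1
  Job 3: p=5, d=11, C=16, tardiness=max(0,16-11)=5
  Job 4: p=2, d=19, C=18, tardiness=max(0,18-19)=0
  Job 5: p=9, d=23, C=27, tardiness=max(0,27-23)=4
Total tardiness = 10

10


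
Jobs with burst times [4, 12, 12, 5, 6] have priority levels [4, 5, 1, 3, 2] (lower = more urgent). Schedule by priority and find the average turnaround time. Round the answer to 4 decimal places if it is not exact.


Sort by priority (ascending = highest first):
Order: [(1, 12), (2, 6), (3, 5), (4, 4), (5, 12)]
Completion times:
  Priority 1, burst=12, C=12
  Priority 2, burst=6, C=18
  Priority 3, burst=5, C=23
  Priority 4, burst=4, C=27
  Priority 5, burst=12, C=39
Average turnaround = 119/5 = 23.8

23.8


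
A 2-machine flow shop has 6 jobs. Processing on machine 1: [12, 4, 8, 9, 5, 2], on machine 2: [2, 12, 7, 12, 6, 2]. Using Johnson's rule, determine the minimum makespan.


Apply Johnson's rule:
  Group 1 (a <= b): [(6, 2, 2), (2, 4, 12), (5, 5, 6), (4, 9, 12)]
  Group 2 (a > b): [(3, 8, 7), (1, 12, 2)]
Optimal job order: [6, 2, 5, 4, 3, 1]
Schedule:
  Job 6: M1 done at 2, M2 done at 4
  Job 2: M1 done at 6, M2 done at 18
  Job 5: M1 done at 11, M2 done at 24
  Job 4: M1 done at 20, M2 done at 36
  Job 3: M1 done at 28, M2 done at 43
  Job 1: M1 done at 40, M2 done at 45
Makespan = 45

45


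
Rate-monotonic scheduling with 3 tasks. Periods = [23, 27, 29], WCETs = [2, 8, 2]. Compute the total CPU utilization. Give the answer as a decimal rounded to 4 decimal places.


Compute individual utilizations (exact fractions):
  Task 1: C/T = 2/23 (approx. 0.087)
  Task 2: C/T = 8/27 (approx. 0.2963)
  Task 3: C/T = 2/29 (approx. 0.069)
Total utilization U = 2/23 + 8/27 + 2/29 = 8144/18009
Rounded to 4 decimal places: U = 0.4522
RM (Liu & Layland) bound for 3 tasks = 0.779763; compare with U = 8144/18009 (approx. 0.452218)
U <= bound, so schedulable by RM sufficient condition.

0.4522


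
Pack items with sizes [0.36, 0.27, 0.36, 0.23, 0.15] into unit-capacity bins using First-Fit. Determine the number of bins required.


Place items sequentially using First-Fit:
  Item 0.36 -> new Bin 1
  Item 0.27 -> Bin 1 (now 0.63)
  Item 0.36 -> Bin 1 (now 0.99)
  Item 0.23 -> new Bin 2
  Item 0.15 -> Bin 2 (now 0.38)
Total bins used = 2

2


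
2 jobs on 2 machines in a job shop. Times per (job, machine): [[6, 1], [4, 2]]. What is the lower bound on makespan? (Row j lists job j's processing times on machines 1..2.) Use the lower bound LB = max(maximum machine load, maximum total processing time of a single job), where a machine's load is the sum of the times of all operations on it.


Machine loads:
  Machine 1: 6 + 4 = 10
  Machine 2: 1 + 2 = 3
Max machine load = 10
Job totals:
  Job 1: 7
  Job 2: 6
Max job total = 7
Lower bound = max(10, 7) = 10

10


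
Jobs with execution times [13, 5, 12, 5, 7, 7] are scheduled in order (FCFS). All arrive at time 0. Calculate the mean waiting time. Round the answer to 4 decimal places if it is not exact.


FCFS order (as given): [13, 5, 12, 5, 7, 7]
Waiting times:
  Job 1: wait = 0
  Job 2: wait = 13
  Job 3: wait = 18
  Job 4: wait = 30
  Job 5: wait = 35
  Job 6: wait = 42
Sum of waiting times = 138
Average waiting time = 138/6 = 23.0

23.0


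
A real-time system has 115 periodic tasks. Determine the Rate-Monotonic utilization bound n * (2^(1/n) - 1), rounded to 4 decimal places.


Compute 2^(1/115) = 1.0060455679
Subtract 1: 1.0060455679 - 1 = 0.0060455679
Multiply by n: 115 * 0.0060455679 = 0.6952403085
Round to 4 dp: 0.6952

0.6952


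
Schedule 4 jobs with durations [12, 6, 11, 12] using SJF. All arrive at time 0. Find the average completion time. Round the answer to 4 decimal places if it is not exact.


SJF order (ascending): [6, 11, 12, 12]
Completion times:
  Job 1: burst=6, C=6
  Job 2: burst=11, C=17
  Job 3: burst=12, C=29
  Job 4: burst=12, C=41
Average completion = 93/4 = 23.25

23.25


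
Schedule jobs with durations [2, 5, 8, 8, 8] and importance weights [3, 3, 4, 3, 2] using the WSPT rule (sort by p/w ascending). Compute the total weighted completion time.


Compute p/w ratios and sort ascending (WSPT): [(2, 3), (5, 3), (8, 4), (8, 3), (8, 2)]
Compute weighted completion times:
  Job (p=2,w=3): C=2, w*C=3*2=6
  Job (p=5,w=3): C=7, w*C=3*7=21
  Job (p=8,w=4): C=15, w*C=4*15=60
  Job (p=8,w=3): C=23, w*C=3*23=69
  Job (p=8,w=2): C=31, w*C=2*31=62
Total weighted completion time = 218

218


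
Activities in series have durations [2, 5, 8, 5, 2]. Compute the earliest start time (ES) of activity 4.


Activity 4 starts after activities 1 through 3 complete.
Predecessor durations: [2, 5, 8]
ES = 2 + 5 + 8 = 15

15


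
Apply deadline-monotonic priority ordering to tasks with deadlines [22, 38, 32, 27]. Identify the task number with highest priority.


Sort tasks by relative deadline (ascending):
  Task 1: deadline = 22
  Task 4: deadline = 27
  Task 3: deadline = 32
  Task 2: deadline = 38
Priority order (highest first): [1, 4, 3, 2]
Highest priority task = 1

1


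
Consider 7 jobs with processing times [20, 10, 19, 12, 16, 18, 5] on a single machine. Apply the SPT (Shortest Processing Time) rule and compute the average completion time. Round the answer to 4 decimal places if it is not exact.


Sort jobs by processing time (SPT order): [5, 10, 12, 16, 18, 19, 20]
Compute completion times sequentially:
  Job 1: processing = 5, completes at 5
  Job 2: processing = 10, completes at 15
  Job 3: processing = 12, completes at 27
  Job 4: processing = 16, completes at 43
  Job 5: processing = 18, completes at 61
  Job 6: processing = 19, completes at 80
  Job 7: processing = 20, completes at 100
Sum of completion times = 331
Average completion time = 331/7 = 47.2857

47.2857


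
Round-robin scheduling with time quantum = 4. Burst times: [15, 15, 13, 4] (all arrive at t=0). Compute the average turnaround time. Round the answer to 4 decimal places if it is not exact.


Time quantum = 4
Execution trace:
  J1 runs 4 units, time = 4
  J2 runs 4 units, time = 8
  J3 runs 4 units, time = 12
  J4 runs 4 units, time = 16
  J1 runs 4 units, time = 20
  J2 runs 4 units, time = 24
  J3 runs 4 units, time = 28
  J1 runs 4 units, time = 32
  J2 runs 4 units, time = 36
  J3 runs 4 units, time = 40
  J1 runs 3 units, time = 43
  J2 runs 3 units, time = 46
  J3 runs 1 units, time = 47
Finish times: [43, 46, 47, 16]
Average turnaround = 152/4 = 38.0

38.0


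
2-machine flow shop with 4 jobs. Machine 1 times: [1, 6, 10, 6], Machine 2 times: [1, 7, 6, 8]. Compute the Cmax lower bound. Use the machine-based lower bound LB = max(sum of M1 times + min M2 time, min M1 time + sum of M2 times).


LB1 = sum(M1 times) + min(M2 times) = 23 + 1 = 24
LB2 = min(M1 times) + sum(M2 times) = 1 + 22 = 23
Lower bound = max(LB1, LB2) = max(24, 23) = 24

24


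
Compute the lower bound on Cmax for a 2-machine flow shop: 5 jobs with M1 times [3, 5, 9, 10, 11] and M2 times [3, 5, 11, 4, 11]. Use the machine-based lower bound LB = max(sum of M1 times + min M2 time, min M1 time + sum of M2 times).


LB1 = sum(M1 times) + min(M2 times) = 38 + 3 = 41
LB2 = min(M1 times) + sum(M2 times) = 3 + 34 = 37
Lower bound = max(LB1, LB2) = max(41, 37) = 41

41
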